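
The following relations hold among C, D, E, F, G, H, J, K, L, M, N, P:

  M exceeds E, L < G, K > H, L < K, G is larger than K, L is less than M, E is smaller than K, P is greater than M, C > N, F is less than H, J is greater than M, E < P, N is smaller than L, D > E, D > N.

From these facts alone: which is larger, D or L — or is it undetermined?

Following every chain through D: below D we get E, N.
L is not reached, and no chain runs the other way from L to D.
So the given relations leave the order of D and L undetermined.

undetermined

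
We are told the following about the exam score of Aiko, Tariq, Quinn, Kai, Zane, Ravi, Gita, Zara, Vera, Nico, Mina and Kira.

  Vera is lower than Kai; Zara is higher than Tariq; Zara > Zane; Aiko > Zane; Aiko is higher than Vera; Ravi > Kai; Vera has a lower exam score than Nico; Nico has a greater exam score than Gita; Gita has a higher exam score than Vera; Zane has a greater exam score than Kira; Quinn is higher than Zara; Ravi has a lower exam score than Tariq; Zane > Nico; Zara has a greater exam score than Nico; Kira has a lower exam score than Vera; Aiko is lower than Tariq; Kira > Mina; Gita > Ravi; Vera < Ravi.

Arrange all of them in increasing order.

Mina < Kira < Vera < Kai < Ravi < Gita < Nico < Zane < Aiko < Tariq < Zara < Quinn

Nothing is placed below Mina, so it is least; from there Mina < Kira; Kira < Vera; Vera < Kai; Kai < Ravi; Ravi < Gita; Gita < Nico; Nico < Zane; Zane < Aiko; Aiko < Tariq; Tariq < Zara; Zara < Quinn, each given directly.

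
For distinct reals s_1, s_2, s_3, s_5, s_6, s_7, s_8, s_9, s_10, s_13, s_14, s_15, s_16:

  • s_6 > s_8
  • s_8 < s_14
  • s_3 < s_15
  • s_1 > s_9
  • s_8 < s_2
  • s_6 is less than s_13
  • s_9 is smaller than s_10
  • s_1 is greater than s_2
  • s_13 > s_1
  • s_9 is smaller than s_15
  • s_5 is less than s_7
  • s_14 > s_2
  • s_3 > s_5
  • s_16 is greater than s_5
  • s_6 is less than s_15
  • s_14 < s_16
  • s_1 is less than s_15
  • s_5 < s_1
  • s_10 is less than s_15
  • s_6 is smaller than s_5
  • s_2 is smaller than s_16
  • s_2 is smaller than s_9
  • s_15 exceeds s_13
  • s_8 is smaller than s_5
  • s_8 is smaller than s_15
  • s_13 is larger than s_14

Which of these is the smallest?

Chaining upward from s_8: directly above it, s_2, s_6, s_5, s_14, s_15; then s_9, s_1, s_13, s_3, s_16, s_7; then s_10.
That covers every other element, and nothing is given below s_8, so s_8 is the smallest.

s_8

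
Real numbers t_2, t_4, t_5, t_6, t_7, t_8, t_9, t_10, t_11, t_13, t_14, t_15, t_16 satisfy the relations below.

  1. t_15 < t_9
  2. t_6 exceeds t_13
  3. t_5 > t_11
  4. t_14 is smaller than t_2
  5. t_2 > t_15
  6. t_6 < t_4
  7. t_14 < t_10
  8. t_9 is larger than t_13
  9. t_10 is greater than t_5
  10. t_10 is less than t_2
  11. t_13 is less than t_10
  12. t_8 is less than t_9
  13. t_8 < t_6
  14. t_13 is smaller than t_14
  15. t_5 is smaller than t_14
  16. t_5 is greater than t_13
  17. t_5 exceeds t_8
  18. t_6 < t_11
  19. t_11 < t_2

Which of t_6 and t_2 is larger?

t_2

t_6 < t_11 and t_11 < t_5 give t_6 < t_5.
With t_5 < t_14: t_6 < t_11 < t_5 < t_14.
Then t_14 < t_10 extends the chain to t_10.
With t_10 < t_2: t_6 < t_11 < t_5 < t_14 < t_10 < t_2.
So t_6 < t_2; t_2 is the larger of the two.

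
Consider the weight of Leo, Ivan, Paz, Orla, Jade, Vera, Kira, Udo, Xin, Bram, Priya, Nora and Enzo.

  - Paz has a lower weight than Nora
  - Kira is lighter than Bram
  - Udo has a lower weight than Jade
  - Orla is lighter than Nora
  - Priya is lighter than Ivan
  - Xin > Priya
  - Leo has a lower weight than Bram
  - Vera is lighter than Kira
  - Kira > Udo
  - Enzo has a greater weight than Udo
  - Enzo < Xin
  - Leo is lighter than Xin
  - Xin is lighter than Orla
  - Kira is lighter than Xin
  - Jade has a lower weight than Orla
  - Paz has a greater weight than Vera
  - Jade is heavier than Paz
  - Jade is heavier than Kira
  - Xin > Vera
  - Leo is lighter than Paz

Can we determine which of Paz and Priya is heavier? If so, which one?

Following every chain through Priya: above Priya we get Xin, Orla, Ivan, Nora.
Paz is not reached, and no chain runs the other way from Paz to Priya.
So the given relations leave the order of Priya and Paz undetermined.

undetermined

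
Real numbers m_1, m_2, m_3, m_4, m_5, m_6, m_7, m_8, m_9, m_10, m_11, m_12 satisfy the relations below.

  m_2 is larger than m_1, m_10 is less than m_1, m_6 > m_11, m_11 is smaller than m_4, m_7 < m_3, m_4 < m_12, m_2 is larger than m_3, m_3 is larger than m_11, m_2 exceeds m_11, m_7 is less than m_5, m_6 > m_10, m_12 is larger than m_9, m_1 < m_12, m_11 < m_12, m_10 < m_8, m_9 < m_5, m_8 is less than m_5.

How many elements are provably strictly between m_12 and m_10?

The relations place m_10 below m_12. An element lies strictly between them when it is forced above m_10 and also forced below m_12.
Above m_10: {m_1, m_8, m_6, m_2, m_5}. Below m_12: {m_1, m_11, m_4, m_9}.
Intersection: {m_1} — 1.

1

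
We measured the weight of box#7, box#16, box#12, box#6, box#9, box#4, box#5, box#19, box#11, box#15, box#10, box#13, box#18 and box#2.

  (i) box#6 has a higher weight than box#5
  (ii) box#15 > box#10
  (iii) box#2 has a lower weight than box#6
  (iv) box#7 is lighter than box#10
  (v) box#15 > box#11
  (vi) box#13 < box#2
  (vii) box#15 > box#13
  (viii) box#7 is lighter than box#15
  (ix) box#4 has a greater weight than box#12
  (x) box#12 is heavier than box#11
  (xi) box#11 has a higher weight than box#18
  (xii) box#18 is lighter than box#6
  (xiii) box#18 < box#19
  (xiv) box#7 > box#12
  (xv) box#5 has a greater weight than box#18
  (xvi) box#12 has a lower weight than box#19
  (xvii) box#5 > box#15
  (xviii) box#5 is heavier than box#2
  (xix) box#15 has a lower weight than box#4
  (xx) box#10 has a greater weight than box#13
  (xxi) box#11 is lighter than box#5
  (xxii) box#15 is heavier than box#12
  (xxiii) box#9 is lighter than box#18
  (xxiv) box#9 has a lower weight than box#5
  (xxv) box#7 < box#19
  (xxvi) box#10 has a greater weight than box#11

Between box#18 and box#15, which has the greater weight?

box#15

box#18 < box#11 and box#11 < box#12 give box#18 < box#12.
Then box#12 < box#7 extends the chain to box#7.
Then box#7 < box#10 extends the chain to box#10.
With box#10 < box#15: box#18 < box#11 < box#12 < box#7 < box#10 < box#15.
So box#18 < box#15; box#15 is the heavier of the two.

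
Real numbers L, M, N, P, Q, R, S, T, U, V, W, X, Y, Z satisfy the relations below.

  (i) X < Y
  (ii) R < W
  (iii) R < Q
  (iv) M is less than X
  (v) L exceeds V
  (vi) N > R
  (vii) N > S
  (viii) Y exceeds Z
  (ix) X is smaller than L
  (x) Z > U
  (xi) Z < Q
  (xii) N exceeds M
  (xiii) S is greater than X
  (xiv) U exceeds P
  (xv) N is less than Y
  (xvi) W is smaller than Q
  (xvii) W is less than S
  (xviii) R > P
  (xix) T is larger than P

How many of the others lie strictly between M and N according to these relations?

2

The relations place M below N. An element lies strictly between them when it is forced above M and also forced below N.
Above M: {X, L, S, Y}. Below N: {P, X, R, W, S}.
Intersection: {X, S} — 2.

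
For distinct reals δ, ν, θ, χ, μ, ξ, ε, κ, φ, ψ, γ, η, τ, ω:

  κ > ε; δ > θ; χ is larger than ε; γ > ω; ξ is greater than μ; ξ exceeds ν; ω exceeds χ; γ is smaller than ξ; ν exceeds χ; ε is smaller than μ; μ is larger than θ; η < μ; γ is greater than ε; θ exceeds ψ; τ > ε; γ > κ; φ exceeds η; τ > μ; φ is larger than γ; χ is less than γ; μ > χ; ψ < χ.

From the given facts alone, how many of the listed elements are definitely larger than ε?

Directly above ε: χ, κ, γ, μ, τ.
One step further: ν, ω, φ, ξ (9 so far).
No other element is forced above ε by the given relations, so the count is 9.

9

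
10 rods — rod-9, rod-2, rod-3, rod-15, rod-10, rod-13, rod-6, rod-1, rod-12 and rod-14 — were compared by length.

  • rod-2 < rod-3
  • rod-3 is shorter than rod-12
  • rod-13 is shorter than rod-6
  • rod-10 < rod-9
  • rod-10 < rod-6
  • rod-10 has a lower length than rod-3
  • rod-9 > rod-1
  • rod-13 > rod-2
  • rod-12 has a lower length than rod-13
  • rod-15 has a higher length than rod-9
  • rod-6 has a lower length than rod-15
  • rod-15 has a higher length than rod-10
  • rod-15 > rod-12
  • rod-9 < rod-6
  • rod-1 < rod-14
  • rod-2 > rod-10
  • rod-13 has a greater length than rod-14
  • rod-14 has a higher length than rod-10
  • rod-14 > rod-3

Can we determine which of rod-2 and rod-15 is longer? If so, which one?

The relevant relations are rod-2 < rod-3; rod-3 < rod-12; rod-12 < rod-13; rod-13 < rod-6; rod-6 < rod-15.
Chaining these gives rod-2 < rod-3 < rod-12 < rod-13 < rod-6 < rod-15.
So rod-15 is longer.

rod-15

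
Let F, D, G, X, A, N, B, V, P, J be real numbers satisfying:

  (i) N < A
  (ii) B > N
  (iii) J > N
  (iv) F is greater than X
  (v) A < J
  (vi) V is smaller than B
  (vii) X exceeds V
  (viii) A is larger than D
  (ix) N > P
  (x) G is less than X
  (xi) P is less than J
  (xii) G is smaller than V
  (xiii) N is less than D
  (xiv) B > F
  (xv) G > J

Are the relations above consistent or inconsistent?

Every relation is compatible with P < N < D < A < J < G < V < X < F < B; the set is consistent.

consistent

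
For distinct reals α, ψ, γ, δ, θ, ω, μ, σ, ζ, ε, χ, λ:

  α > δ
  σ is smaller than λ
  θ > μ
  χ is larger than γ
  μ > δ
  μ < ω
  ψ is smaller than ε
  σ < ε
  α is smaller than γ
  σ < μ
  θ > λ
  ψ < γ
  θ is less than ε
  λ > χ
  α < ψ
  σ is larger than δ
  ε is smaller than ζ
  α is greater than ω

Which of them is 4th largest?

The consecutive relations fix a unique order: δ < σ < μ < ω < α < ψ < γ < χ < λ < θ < ε < ζ.
The 4th largest is λ.

λ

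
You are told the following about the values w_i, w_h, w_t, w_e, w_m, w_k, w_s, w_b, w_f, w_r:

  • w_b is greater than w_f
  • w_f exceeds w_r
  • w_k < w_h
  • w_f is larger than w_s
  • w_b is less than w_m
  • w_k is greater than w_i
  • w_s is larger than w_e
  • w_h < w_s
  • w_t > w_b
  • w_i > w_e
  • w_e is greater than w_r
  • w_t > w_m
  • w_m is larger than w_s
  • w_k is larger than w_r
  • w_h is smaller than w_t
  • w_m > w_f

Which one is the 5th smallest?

w_h

Chaining the given pairs: w_r < w_e < w_i < w_k < w_h < w_s < w_f < w_b < w_m < w_t.
The 5th smallest is w_h.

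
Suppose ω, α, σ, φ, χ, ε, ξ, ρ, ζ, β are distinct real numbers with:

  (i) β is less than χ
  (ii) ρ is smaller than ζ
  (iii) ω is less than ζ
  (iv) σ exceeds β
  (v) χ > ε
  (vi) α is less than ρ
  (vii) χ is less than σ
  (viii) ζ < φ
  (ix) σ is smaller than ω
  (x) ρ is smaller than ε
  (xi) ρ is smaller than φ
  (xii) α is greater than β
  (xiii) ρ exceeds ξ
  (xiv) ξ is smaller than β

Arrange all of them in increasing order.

Nothing is placed below ξ, so it is least; from there ξ < β; β < α; α < ρ; ρ < ε; ε < χ; χ < σ; σ < ω; ω < ζ; ζ < φ, each given directly.

ξ < β < α < ρ < ε < χ < σ < ω < ζ < φ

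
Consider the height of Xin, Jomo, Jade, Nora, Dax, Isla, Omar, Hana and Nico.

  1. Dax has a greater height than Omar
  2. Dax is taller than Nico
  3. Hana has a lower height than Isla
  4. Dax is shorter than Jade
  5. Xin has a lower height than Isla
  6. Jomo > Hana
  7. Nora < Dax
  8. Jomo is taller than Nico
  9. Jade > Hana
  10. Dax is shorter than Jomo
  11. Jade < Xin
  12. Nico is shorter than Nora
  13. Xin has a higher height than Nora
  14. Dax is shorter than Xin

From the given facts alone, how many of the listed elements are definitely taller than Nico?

The elements the relations force above Nico are Nora, Dax, Jade, Jomo, Xin, Isla — no chain reaches any other.
That is 6.

6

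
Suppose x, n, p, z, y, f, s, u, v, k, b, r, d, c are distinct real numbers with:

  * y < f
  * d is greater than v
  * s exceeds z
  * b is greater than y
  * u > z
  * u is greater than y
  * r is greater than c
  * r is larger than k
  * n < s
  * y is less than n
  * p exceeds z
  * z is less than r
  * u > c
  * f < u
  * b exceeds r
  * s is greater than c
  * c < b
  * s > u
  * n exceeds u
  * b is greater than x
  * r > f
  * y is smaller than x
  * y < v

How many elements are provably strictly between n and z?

1

Chaining upward from z reaches: p, r, u, s, b.
Chaining downward from n reaches: c, y, f, u.
Strictly between z and n are those in both lists: u — 1 element.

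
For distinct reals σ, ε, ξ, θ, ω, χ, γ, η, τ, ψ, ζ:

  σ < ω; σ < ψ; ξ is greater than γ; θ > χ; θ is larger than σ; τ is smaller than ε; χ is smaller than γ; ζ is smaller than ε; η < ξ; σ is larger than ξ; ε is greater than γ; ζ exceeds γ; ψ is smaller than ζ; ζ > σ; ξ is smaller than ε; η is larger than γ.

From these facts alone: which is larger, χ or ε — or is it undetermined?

The relevant relations are χ < γ; γ < η; η < ξ; ξ < σ; σ < ψ; ψ < ζ; ζ < ε.
Together: χ < γ < η < ξ < σ < ψ < ζ < ε.
So ε is larger.

ε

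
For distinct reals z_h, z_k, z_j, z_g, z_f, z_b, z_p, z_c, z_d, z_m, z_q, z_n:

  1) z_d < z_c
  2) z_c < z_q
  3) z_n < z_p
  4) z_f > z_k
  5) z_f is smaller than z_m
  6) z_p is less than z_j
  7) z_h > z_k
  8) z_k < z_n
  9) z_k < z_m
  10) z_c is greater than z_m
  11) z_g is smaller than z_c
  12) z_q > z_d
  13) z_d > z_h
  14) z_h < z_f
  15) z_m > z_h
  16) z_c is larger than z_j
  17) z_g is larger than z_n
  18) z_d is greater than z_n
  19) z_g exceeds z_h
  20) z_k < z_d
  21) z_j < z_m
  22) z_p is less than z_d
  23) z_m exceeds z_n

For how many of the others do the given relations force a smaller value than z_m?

Directly below z_m: z_k, z_n, z_h, z_f, z_j.
One step further: z_p (6 so far).
No other element is forced below z_m by the given relations, so the count is 6.

6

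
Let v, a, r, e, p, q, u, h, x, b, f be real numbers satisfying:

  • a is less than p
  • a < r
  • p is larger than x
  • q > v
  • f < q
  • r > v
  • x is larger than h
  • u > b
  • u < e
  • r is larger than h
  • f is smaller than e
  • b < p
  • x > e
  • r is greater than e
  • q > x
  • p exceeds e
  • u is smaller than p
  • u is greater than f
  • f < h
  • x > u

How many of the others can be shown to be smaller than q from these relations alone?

The elements the relations force below q are b, f, u, e, h, x, v — no chain reaches any other.
That is 7.

7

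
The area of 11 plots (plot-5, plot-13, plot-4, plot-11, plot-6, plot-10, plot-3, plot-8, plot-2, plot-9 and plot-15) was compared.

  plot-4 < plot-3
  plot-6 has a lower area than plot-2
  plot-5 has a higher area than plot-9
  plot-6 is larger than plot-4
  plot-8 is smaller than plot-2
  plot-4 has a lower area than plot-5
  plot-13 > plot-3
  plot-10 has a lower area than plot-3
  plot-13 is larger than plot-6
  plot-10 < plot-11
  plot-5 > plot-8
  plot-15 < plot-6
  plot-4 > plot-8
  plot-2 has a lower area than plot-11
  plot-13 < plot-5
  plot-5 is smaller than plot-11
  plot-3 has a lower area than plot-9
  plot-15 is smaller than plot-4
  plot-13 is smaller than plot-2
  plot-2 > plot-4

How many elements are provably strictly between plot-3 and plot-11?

Chaining upward from plot-3 reaches: plot-9, plot-13, plot-2, plot-5.
Chaining downward from plot-11 reaches: plot-10, plot-15, plot-8, plot-4, plot-9, plot-6, plot-13, plot-2, plot-5.
Strictly between plot-3 and plot-11 are those in both lists: plot-9, plot-13, plot-2, plot-5 — 4 elements.

4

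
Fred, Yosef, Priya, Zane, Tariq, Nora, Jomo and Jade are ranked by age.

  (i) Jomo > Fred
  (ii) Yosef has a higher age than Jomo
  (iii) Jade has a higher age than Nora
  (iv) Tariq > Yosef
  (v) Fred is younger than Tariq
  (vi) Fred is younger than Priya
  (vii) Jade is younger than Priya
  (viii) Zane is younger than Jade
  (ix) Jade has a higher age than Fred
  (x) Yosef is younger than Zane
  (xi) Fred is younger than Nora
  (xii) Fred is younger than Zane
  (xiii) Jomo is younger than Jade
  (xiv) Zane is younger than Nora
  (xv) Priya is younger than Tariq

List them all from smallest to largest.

Fred < Jomo < Yosef < Zane < Nora < Jade < Priya < Tariq

Each adjacent pair is fixed by a given relation: Fred < Jomo; Jomo < Yosef; Yosef < Zane; Zane < Nora; Nora < Jade; Jade < Priya; Priya < Tariq. Chaining them end to end gives the full order.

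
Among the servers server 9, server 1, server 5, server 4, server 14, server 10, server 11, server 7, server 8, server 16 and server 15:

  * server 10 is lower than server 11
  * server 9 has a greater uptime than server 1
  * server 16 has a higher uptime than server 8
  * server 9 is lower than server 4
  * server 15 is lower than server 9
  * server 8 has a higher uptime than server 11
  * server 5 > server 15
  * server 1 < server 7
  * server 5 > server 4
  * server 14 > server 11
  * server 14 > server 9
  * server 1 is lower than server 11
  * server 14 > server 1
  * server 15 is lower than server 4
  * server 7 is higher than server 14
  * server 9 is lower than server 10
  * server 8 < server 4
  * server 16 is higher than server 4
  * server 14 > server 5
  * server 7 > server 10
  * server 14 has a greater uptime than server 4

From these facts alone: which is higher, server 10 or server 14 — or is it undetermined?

server 14

Chaining the given relations: server 10 < server 11 < server 8 < server 4 < server 5 < server 14.
So server 14 is higher.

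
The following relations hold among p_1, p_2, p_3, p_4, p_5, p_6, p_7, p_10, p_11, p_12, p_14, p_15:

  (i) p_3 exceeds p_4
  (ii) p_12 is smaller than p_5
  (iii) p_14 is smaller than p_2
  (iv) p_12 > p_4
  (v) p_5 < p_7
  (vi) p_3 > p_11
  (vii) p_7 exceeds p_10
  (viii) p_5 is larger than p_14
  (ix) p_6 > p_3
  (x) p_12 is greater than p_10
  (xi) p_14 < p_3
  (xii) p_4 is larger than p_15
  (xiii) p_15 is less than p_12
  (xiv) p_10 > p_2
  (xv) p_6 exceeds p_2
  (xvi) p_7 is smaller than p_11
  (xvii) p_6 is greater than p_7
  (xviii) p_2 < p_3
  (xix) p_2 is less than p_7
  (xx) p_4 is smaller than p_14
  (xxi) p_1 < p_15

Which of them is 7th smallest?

p_12

Chaining the given pairs: p_1 < p_15 < p_4 < p_14 < p_2 < p_10 < p_12 < p_5 < p_7 < p_11 < p_3 < p_6.
The 7th smallest is p_12.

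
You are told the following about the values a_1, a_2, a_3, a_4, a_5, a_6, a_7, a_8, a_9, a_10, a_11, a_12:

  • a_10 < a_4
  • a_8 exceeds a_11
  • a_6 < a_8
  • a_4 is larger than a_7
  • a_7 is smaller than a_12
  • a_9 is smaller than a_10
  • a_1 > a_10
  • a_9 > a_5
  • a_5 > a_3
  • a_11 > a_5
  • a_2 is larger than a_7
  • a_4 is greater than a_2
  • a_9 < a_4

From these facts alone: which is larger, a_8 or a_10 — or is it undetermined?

Following every chain through a_10: above a_10 we get a_4, a_1; below a_10 we get a_3, a_5, a_9.
a_8 is not reached, and no chain runs the other way from a_8 to a_10.
So the given relations leave the order of a_10 and a_8 undetermined.

undetermined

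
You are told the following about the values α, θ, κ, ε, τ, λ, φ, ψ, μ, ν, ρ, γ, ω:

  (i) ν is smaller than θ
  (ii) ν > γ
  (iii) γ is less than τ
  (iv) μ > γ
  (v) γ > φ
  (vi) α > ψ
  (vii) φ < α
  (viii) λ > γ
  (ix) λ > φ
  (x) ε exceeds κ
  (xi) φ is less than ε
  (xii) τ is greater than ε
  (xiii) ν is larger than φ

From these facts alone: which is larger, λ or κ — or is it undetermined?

undetermined

Following every chain through κ: above κ we get ε, τ.
λ is not reached, and no chain runs the other way from λ to κ.
So the given relations leave the order of κ and λ undetermined.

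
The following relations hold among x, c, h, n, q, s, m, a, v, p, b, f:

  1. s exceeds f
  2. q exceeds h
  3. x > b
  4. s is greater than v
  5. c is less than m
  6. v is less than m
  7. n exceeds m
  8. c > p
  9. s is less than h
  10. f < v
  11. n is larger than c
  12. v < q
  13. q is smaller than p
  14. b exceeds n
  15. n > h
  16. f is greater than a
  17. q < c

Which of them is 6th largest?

p

Chaining the given pairs: a < f < v < s < h < q < p < c < m < n < b < x.
Counting 6 from the largest end gives p.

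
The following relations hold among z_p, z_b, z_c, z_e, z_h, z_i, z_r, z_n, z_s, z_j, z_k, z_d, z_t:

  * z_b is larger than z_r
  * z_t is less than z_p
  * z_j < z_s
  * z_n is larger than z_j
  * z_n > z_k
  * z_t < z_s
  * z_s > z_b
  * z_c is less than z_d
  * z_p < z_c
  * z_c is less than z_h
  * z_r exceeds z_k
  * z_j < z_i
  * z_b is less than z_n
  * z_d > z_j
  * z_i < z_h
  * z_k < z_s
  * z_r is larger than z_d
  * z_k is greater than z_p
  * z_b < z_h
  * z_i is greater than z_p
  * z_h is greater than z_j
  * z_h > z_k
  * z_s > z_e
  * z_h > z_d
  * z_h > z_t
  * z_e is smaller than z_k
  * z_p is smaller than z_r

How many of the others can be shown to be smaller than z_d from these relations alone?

4

From z_d the given relations immediately reach z_j, z_c.
From those, z_p — 3 in total.
From those, z_t — 4 in total.
Nothing else is reachable below z_d; 4 in all.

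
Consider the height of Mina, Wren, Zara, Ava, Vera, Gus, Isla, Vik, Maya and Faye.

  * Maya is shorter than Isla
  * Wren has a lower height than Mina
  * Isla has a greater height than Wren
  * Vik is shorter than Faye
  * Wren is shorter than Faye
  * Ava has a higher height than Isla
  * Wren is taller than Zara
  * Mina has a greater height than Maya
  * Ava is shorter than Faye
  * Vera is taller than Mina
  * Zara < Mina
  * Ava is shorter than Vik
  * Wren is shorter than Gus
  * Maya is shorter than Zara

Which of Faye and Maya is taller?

Faye

Link the given pairs in sequence: Maya < Zara; Zara < Wren; Wren < Isla; Isla < Ava; Ava < Faye.
Together: Maya < Zara < Wren < Isla < Ava < Faye.
So Maya < Faye; Faye is the taller of the two.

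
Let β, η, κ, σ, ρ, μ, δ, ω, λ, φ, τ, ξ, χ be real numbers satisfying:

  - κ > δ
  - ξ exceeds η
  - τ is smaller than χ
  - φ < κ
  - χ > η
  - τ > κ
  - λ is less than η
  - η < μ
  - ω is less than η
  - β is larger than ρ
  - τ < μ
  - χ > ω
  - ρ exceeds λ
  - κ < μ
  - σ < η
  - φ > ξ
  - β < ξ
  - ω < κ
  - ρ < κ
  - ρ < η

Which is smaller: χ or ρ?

ρ < β and β < ξ give ρ < ξ.
Then ξ < φ extends the chain to φ.
Then φ < κ extends the chain to κ.
With κ < τ: ρ < β < ξ < φ < κ < τ.
Then τ < χ extends the chain to χ.
So ρ < χ; ρ is the smaller of the two.

ρ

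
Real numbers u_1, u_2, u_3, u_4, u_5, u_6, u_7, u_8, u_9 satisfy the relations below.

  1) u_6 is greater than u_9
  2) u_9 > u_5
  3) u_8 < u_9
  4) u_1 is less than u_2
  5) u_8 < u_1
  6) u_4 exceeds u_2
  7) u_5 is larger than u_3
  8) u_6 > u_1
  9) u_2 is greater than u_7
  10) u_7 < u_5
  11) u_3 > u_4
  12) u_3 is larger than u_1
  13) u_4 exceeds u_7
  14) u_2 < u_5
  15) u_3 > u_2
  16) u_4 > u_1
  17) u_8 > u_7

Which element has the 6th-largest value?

Piecing the relations together gives one ordering: u_7 < u_8 < u_1 < u_2 < u_4 < u_3 < u_5 < u_9 < u_6.
The 6th largest is u_2.

u_2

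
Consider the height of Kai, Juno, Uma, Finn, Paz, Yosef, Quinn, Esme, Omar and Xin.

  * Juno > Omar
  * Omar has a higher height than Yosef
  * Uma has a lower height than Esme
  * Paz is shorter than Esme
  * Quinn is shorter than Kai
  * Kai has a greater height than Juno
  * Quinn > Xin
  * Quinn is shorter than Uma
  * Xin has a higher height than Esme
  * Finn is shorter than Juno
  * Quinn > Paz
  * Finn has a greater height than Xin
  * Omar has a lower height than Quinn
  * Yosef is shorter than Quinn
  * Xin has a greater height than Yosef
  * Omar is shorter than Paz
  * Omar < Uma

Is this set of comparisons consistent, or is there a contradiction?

We have Xin < Quinn stated directly, yet also Quinn < Uma < Esme < Xin by chaining the others — so Quinn < Xin. Contradiction.

inconsistent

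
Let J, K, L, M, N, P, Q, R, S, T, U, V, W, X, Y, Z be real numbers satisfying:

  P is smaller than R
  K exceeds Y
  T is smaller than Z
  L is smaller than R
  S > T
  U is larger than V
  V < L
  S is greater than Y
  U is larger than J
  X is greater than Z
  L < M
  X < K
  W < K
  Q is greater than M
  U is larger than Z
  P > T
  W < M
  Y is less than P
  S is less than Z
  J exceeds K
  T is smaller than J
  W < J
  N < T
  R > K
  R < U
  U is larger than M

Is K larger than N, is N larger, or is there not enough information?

The relevant relations are N < T; T < S; S < Z; Z < X; X < K.
Chaining these gives N < T < S < Z < X < K.
So K is larger.

K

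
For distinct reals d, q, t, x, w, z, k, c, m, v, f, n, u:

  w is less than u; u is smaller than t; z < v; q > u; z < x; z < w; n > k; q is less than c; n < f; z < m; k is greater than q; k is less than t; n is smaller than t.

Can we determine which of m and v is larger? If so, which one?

undetermined

Following every chain through v: below v we get z.
m is not reached, and no chain runs the other way from m to v.
So the given relations leave the order of v and m undetermined.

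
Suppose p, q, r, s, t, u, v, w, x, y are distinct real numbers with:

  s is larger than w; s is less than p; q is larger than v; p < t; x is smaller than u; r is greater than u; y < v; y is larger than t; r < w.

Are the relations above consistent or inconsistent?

The single ordering x < u < r < w < s < p < t < y < v < q satisfies every listed relation, so no contradiction arises.

consistent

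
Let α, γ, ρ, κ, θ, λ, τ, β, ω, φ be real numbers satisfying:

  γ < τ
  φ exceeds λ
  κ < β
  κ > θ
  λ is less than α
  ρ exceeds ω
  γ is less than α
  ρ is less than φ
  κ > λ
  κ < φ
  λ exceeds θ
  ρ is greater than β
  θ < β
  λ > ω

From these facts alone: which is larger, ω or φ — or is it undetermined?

φ

ω < λ and λ < κ give ω < κ.
With κ < β: ω < λ < κ < β.
With β < ρ: ω < λ < κ < β < ρ.
With ρ < φ: ω < λ < κ < β < ρ < φ.
So φ is larger.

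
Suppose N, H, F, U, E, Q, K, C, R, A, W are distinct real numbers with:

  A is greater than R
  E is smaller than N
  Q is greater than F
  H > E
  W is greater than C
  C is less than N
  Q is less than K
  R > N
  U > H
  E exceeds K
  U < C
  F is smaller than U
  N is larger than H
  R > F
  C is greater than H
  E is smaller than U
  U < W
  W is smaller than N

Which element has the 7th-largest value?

H

Piecing the relations together gives one ordering: F < Q < K < E < H < U < C < W < N < R < A.
The 7th largest is H.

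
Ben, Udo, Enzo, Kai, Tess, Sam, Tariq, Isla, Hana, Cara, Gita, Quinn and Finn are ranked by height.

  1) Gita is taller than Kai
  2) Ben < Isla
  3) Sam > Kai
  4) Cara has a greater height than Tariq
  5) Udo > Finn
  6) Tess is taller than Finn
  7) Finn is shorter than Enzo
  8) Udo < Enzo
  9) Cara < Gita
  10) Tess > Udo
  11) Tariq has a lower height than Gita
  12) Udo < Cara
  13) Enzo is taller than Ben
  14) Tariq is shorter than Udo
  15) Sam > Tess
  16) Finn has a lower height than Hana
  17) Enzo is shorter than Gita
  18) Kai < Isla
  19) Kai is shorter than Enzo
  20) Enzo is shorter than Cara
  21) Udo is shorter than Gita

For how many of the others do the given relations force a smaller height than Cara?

6

The elements the relations force below Cara are Finn, Tariq, Ben, Kai, Udo, Enzo — no chain reaches any other.
That is 6.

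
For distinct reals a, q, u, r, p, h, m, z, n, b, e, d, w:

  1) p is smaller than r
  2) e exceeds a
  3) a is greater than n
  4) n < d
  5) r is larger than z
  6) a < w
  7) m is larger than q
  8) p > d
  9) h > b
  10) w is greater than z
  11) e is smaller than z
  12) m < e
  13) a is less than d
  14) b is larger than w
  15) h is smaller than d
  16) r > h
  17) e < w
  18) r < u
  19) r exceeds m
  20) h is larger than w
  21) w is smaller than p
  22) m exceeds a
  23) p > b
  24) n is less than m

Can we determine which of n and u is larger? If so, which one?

The relevant relations are n < a; a < w; w < b; b < h; h < d; d < p; p < r; r < u.
Chaining these gives n < a < w < b < h < d < p < r < u.
So u is larger.

u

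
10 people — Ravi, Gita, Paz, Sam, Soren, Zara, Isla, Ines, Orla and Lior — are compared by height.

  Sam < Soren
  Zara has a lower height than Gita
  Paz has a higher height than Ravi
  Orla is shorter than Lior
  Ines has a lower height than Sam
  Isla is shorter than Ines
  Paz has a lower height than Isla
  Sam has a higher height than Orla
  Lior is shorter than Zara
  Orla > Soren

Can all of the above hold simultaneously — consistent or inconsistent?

Chaining the given relations yields Sam < Soren < Orla, so Sam < Orla. But one relation states Orla < Sam. These cannot both hold.

inconsistent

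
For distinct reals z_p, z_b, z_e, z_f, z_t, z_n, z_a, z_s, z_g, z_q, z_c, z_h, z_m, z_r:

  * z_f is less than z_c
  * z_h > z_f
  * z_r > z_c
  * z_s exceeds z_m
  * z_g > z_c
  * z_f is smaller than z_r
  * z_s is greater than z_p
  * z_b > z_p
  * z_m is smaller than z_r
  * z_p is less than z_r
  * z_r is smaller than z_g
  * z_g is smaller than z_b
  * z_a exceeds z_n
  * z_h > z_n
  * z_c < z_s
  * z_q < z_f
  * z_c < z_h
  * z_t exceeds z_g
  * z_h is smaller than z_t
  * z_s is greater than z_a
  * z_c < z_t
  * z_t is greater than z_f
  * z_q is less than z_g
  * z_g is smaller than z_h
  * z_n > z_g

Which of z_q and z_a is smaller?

z_q < z_f and z_f < z_c give z_q < z_c.
Then z_c < z_g extends the chain to z_g.
With z_g < z_n: z_q < z_f < z_c < z_g < z_n.
With z_n < z_a: z_q < z_f < z_c < z_g < z_n < z_a.
So z_q < z_a; z_q is the smaller of the two.

z_q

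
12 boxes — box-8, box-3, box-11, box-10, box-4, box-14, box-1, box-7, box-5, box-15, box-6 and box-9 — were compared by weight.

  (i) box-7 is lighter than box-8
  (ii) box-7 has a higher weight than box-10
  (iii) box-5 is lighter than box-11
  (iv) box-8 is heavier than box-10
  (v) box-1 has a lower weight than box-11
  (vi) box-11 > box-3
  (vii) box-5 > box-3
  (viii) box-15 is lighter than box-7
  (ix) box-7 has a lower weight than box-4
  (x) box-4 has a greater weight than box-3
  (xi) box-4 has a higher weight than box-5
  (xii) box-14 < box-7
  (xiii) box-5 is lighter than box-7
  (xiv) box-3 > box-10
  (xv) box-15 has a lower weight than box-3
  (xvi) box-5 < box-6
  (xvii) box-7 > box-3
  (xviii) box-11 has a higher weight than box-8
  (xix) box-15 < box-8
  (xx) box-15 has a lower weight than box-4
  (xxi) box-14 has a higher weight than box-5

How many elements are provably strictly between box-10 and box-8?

The relations place box-10 below box-8. An element lies strictly between them when it is forced above box-10 and also forced below box-8.
Above box-10: {box-3, box-5, box-14, box-7, box-6, box-11, box-4}. Below box-8: {box-15, box-3, box-5, box-14, box-7}.
Intersection: {box-3, box-5, box-14, box-7} — 4.

4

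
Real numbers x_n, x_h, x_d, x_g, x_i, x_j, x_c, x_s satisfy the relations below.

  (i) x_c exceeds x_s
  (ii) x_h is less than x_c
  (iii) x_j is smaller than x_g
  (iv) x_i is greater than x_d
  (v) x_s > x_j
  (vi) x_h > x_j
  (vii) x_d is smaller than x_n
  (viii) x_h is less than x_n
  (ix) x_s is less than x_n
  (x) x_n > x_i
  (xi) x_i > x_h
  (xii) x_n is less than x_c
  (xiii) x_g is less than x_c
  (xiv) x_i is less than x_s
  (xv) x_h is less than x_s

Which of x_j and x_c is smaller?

Chaining the given relations: x_j < x_h < x_i < x_s < x_n < x_c.
So x_j < x_c; x_j is the smaller of the two.

x_j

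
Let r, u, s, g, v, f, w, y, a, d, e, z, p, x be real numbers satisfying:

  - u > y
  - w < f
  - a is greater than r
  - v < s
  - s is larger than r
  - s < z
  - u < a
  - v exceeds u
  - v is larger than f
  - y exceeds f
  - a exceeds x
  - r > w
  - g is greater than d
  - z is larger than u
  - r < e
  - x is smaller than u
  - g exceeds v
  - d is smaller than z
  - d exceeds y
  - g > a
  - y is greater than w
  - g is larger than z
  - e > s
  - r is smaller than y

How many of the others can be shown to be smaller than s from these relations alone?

From s the given relations immediately reach r, v.
From those, w, f, u — 5 in total.
From those, x, y — 7 in total.
Nothing else is reachable below s; 7 in all.

7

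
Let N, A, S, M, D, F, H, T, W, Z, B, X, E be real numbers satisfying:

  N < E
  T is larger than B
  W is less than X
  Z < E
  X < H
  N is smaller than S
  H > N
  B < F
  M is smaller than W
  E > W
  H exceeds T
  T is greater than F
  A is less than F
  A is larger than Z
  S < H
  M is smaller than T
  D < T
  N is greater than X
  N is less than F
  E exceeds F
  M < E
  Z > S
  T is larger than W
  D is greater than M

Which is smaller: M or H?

M

M < W and W < X give M < X.
Then X < N extends the chain to N.
With N < S: M < W < X < N < S.
Then S < Z extends the chain to Z.
Then Z < A extends the chain to A.
Then A < F extends the chain to F.
With F < T: M < W < X < N < S < Z < A < F < T.
Then T < H extends the chain to H.
So M < H; M is the smaller of the two.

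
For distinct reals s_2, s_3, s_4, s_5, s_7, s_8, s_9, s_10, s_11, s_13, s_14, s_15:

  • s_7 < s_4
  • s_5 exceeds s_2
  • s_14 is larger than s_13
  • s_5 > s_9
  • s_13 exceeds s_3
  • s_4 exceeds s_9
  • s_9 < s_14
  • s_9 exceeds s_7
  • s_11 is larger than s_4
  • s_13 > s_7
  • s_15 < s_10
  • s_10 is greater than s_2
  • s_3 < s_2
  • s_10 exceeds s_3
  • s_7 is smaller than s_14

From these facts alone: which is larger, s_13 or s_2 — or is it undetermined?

undetermined

Following every chain through s_13: above s_13 we get s_14; below s_13 we get s_7, s_3.
s_2 is not reached, and no chain runs the other way from s_2 to s_13.
So the given relations leave the order of s_13 and s_2 undetermined.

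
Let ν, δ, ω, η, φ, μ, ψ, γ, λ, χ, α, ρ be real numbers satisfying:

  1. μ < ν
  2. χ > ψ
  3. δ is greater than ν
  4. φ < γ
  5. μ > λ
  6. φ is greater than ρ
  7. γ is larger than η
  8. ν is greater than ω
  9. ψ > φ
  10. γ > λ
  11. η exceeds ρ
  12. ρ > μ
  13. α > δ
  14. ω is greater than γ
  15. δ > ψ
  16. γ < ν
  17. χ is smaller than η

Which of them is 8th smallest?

γ

Piecing the relations together gives one ordering: λ < μ < ρ < φ < ψ < χ < η < γ < ω < ν < δ < α.
Counting 8 from the smallest end gives γ.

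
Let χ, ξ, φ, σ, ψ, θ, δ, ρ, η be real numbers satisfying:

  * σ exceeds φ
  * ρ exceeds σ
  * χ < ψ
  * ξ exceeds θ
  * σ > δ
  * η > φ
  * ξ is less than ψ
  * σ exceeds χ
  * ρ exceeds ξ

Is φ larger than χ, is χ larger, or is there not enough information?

undetermined

Following every chain through χ: above χ we get σ, ρ, ψ.
φ is not reached, and no chain runs the other way from φ to χ.
So the given relations leave the order of χ and φ undetermined.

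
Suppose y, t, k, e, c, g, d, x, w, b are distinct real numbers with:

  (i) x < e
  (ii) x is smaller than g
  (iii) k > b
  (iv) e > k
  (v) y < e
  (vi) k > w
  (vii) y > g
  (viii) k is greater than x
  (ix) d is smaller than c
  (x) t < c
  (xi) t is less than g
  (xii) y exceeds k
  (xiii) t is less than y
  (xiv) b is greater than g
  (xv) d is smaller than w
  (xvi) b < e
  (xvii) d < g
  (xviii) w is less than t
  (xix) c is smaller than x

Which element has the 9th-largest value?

w

Piecing the relations together gives one ordering: d < w < t < c < x < g < b < k < y < e.
The 9th largest is w.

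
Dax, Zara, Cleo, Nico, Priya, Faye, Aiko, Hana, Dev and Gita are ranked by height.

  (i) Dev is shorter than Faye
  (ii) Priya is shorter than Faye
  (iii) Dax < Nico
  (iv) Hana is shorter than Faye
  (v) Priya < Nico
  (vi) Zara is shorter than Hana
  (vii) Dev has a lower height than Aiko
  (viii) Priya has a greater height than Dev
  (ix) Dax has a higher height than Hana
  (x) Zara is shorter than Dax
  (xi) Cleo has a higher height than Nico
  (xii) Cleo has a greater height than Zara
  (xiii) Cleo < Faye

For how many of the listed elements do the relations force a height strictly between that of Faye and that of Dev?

The relations place Dev below Faye. An element lies strictly between them when it is forced above Dev and also forced below Faye.
Above Dev: {Aiko, Priya, Nico, Cleo}. Below Faye: {Zara, Hana, Priya, Dax, Nico, Cleo}.
Intersection: {Priya, Nico, Cleo} — 3.

3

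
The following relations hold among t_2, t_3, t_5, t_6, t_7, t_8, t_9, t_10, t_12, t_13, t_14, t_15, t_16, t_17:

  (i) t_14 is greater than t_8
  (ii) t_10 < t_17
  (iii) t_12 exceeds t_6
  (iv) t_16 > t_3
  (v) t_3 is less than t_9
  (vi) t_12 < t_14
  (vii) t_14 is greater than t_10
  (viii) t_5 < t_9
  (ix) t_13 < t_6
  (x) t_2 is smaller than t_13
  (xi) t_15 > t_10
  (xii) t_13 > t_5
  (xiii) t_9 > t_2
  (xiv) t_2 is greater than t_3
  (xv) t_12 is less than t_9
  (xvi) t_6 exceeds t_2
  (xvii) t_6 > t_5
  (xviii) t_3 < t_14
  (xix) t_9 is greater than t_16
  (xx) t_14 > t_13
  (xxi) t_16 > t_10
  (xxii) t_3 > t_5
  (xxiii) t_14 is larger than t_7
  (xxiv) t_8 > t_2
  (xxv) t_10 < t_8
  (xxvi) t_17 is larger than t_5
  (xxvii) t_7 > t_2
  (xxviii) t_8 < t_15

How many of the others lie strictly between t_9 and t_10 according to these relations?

The relations place t_10 below t_9. An element lies strictly between them when it is forced above t_10 and also forced below t_9.
Above t_10: {t_17, t_8, t_15, t_16, t_14}. Below t_9: {t_5, t_3, t_2, t_13, t_6, t_12, t_16}.
Intersection: {t_16} — 1.

1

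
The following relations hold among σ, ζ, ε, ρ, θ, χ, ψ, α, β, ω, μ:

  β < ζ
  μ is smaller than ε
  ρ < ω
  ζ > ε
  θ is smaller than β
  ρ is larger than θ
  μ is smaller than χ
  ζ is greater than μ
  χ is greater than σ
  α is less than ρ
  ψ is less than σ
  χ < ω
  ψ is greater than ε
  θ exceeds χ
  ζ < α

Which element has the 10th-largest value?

Chaining the given pairs: μ < ε < ψ < σ < χ < θ < β < ζ < α < ρ < ω.
The 10th largest is ε.

ε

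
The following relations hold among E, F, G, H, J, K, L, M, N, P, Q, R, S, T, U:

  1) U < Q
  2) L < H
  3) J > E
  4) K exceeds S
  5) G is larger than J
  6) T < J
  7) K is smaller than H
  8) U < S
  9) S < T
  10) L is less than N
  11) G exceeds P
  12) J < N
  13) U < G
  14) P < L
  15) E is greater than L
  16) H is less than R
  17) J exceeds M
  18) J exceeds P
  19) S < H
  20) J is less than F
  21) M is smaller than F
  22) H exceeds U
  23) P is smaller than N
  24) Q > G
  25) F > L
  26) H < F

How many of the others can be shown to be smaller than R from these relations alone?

From R the given relations immediately reach H.
From those, U, S, L, K — 5 in total.
From those, P — 6 in total.
Nothing else is reachable below R; 6 in all.

6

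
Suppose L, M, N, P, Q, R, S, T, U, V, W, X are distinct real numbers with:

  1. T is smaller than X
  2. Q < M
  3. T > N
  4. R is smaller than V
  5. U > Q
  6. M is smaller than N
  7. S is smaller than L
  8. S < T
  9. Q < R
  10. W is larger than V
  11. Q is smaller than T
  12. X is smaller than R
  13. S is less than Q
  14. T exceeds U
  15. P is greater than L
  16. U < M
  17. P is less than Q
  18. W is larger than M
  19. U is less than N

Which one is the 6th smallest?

M

The consecutive relations fix a unique order: S < L < P < Q < U < M < N < T < X < R < V < W.
The 6th smallest is M.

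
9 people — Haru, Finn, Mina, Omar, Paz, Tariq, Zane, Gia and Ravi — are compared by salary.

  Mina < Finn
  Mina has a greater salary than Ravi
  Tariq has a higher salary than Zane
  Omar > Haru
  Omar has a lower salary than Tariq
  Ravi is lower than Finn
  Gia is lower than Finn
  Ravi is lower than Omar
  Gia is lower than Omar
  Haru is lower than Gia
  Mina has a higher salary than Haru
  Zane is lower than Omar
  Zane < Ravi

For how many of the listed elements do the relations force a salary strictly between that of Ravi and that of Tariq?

The relations place Ravi below Tariq. An element lies strictly between them when it is forced above Ravi and also forced below Tariq.
Above Ravi: {Mina, Omar, Finn}. Below Tariq: {Zane, Haru, Gia, Omar}.
Intersection: {Omar} — 1.

1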